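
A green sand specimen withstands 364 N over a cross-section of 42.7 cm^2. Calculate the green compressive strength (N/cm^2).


Formula: Compressive Strength = Force / Area
Strength = 364 N / 42.7 cm^2 = 8.5246 N/cm^2

Answer: 8.5246 N/cm^2


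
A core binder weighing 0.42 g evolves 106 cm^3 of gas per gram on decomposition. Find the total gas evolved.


Formula: V_gas = W_binder * gas_evolution_rate
V = 0.42 g * 106 cm^3/g = 44.5200 cm^3


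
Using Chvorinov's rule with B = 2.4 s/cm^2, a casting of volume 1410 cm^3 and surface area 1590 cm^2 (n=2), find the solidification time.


Formula: t_s = B * (V/A)^n  (Chvorinov's rule, n=2)
Modulus M = V/A = 1410/1590 = 0.886792 cm
M^2 = 0.886792^2 = 0.786400 cm^2
t_s = 2.4 * 0.786400 = 1.8874 s

Final answer: 1.8874 s


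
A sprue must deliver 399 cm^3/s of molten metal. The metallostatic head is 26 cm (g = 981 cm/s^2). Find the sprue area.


Formula: v = sqrt(2*g*h), A = Q/v
Velocity: v = sqrt(2 * 981 * 26) = sqrt(51012) = 225.8584 cm/s
Sprue area: A = Q / v = 399 / 225.8584 = 1.7666 cm^2

1.7666 cm^2


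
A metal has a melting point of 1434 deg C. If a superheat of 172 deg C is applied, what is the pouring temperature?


Formula: T_pour = T_melt + Superheat
T_pour = 1434 + 172 = 1606 deg C

Final answer: 1606 deg C


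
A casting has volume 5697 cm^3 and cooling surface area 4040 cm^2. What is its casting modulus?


Formula: Casting Modulus M = V / A
M = 5697 cm^3 / 4040 cm^2 = 1.4101 cm

Answer: 1.4101 cm


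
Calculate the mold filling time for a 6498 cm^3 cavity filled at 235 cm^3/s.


Formula: t_fill = V_mold / Q_flow
t = 6498 cm^3 / 235 cm^3/s = 27.6511 s


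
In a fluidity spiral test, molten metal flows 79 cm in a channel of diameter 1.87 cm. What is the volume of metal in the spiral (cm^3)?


Formula: V = pi * (d/2)^2 * L  (cylinder volume)
Radius = 1.87/2 = 0.935 cm
V = pi * 0.935^2 * 79 = 216.9702 cm^3


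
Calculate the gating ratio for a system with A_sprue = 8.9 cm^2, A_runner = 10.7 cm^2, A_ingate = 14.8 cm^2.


Sprue:Runner:Ingate = 1 : 10.7/8.9 : 14.8/8.9 = 1:1.20:1.66

Final answer: 1:1.20:1.66


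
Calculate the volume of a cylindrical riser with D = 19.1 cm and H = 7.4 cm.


Formula: V = pi * (D/2)^2 * H  (cylinder volume)
Radius = D/2 = 19.1/2 = 9.55 cm
V = pi * 9.55^2 * 7.4 = 2120.2562 cm^3

Answer: 2120.2562 cm^3


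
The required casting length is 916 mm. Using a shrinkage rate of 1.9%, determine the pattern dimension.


Formula: L_pattern = L_casting * (1 + shrinkage_rate/100)
Shrinkage factor = 1 + 1.9/100 = 1.019
L_pattern = 916 mm * 1.019 = 933.4040 mm

Final answer: 933.4040 mm


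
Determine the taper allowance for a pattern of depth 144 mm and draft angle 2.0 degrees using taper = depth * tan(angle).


Formula: taper = depth * tan(draft_angle)
tan(2.0 deg) = 0.0349208
taper = 144 mm * 0.0349208 = 5.0286 mm

Answer: 5.0286 mm


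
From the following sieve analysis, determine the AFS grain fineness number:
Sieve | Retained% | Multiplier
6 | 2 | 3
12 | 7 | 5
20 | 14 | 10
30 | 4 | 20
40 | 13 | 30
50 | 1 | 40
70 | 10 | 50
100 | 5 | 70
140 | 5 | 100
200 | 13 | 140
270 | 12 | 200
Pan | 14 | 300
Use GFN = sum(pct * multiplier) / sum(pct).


Formula: GFN = sum(pct * multiplier) / sum(pct)
sum(pct * multiplier) = 10461
sum(pct) = 100
GFN = 10461 / 100 = 104.61

104.61


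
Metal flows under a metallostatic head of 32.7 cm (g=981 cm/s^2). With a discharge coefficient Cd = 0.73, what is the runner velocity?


Formula: v = Cd * sqrt(2 * g * h)  (Torricelli with discharge coefficient)
2*g*h = 2 * 981 * 32.7 = 64157.4 cm^2/s^2
sqrt(64157.4) = 253.29311 cm/s
v = 0.73 * 253.29311 = 184.9040 cm/s

Answer: 184.9040 cm/s


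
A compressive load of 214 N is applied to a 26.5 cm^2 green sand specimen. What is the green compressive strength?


Formula: Compressive Strength = Force / Area
Strength = 214 N / 26.5 cm^2 = 8.0755 N/cm^2

8.0755 N/cm^2


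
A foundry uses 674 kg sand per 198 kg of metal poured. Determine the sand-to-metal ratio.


Formula: Sand-to-Metal Ratio = W_sand / W_metal
Ratio = 674 kg / 198 kg = 3.4040

Final answer: 3.4040


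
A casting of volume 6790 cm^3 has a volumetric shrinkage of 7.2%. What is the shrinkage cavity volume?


Formula: V_shrink = V_casting * shrinkage_pct / 100
V_shrink = 6790 cm^3 * 7.2 / 100 = 488.8800 cm^3

Answer: 488.8800 cm^3


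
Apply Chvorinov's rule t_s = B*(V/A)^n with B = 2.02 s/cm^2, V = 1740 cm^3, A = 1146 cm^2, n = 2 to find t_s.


Formula: t_s = B * (V/A)^n  (Chvorinov's rule, n=2)
Modulus M = V/A = 1740/1146 = 1.518325 cm
M^2 = 1.518325^2 = 2.305311 cm^2
t_s = 2.02 * 2.305311 = 4.6567 s


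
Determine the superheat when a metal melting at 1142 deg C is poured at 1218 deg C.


Formula: Superheat = T_pour - T_melt
Superheat = 1218 - 1142 = 76 deg C

Final answer: 76 deg C


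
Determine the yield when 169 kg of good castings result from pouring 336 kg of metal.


Formula: Casting Yield = (W_good / W_total) * 100
Yield = (169 kg / 336 kg) * 100 = 50.2976%

Final answer: 50.2976%


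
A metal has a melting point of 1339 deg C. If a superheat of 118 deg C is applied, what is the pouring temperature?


Formula: T_pour = T_melt + Superheat
T_pour = 1339 + 118 = 1457 deg C

1457 deg C


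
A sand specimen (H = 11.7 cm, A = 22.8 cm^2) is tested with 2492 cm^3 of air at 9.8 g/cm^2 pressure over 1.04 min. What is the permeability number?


Formula: Permeability Number P = (V * H) / (p * A * t)
Numerator: V * H = 2492 * 11.7 = 29156.4
Denominator: p * A * t = 9.8 * 22.8 * 1.04 = 232.3776
P = 29156.4 / 232.3776 = 125.4699

125.4699


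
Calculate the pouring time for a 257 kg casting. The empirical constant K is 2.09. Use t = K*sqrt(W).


Formula: t = K * sqrt(W)
sqrt(W) = sqrt(257) = 16.03122
t = 2.09 * 16.03122 = 33.5052 s


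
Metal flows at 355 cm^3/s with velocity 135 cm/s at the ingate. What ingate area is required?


Formula: A_ingate = Q / v  (continuity equation)
A = 355 cm^3/s / 135 cm/s = 2.6296 cm^2

Answer: 2.6296 cm^2


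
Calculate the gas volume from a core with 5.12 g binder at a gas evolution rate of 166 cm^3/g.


Formula: V_gas = W_binder * gas_evolution_rate
V = 5.12 g * 166 cm^3/g = 849.9200 cm^3

Final answer: 849.9200 cm^3


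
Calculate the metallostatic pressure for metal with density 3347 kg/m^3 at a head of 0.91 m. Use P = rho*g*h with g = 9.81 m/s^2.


Formula: P = rho * g * h
rho * g = 3347 * 9.81 = 32834.07 N/m^3
P = 32834.07 * 0.91 = 29879.0037 Pa

Answer: 29879.0037 Pa


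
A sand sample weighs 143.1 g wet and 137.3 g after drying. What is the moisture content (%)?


Formula: MC = (W_wet - W_dry) / W_wet * 100
Water mass = 143.1 - 137.3 = 5.8 g
MC = 5.8 / 143.1 * 100 = 4.0531%

Answer: 4.0531%


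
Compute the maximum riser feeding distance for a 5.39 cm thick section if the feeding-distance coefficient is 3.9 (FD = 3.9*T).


Formula: FD = 3.9 * T  (riser feeding-distance rule)
FD = 3.9 * 5.39 cm = 21.0210 cm

Final answer: 21.0210 cm


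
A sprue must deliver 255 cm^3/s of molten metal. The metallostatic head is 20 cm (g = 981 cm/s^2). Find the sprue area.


Formula: v = sqrt(2*g*h), A = Q/v
Velocity: v = sqrt(2 * 981 * 20) = sqrt(39240) = 198.0909 cm/s
Sprue area: A = Q / v = 255 / 198.0909 = 1.2873 cm^2

Final answer: 1.2873 cm^2


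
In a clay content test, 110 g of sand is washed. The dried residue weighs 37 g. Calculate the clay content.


Formula: Clay% = (W_total - W_washed) / W_total * 100
Clay mass = 110 - 37 = 73 g
Clay% = 73 / 110 * 100 = 66.3636%

66.3636%


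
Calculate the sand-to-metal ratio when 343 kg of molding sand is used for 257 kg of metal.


Formula: Sand-to-Metal Ratio = W_sand / W_metal
Ratio = 343 kg / 257 kg = 1.3346


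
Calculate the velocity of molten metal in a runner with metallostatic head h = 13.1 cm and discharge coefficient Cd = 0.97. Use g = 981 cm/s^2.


Formula: v = Cd * sqrt(2 * g * h)  (Torricelli with discharge coefficient)
2*g*h = 2 * 981 * 13.1 = 25702.2 cm^2/s^2
sqrt(25702.2) = 160.31906 cm/s
v = 0.97 * 160.31906 = 155.5095 cm/s

155.5095 cm/s


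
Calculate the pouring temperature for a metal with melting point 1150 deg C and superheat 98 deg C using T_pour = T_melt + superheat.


Formula: T_pour = T_melt + Superheat
T_pour = 1150 + 98 = 1248 deg C


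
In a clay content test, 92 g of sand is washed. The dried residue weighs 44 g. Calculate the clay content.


Formula: Clay% = (W_total - W_washed) / W_total * 100
Clay mass = 92 - 44 = 48 g
Clay% = 48 / 92 * 100 = 52.1739%

Final answer: 52.1739%


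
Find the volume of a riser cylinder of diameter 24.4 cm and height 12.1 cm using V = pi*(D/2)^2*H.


Formula: V = pi * (D/2)^2 * H  (cylinder volume)
Radius = D/2 = 24.4/2 = 12.2 cm
V = pi * 12.2^2 * 12.1 = 5657.8953 cm^3

5657.8953 cm^3


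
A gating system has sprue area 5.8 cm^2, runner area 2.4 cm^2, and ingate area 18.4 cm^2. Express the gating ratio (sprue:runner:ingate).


Sprue:Runner:Ingate = 1 : 2.4/5.8 : 18.4/5.8 = 1:0.41:3.17

Answer: 1:0.41:3.17


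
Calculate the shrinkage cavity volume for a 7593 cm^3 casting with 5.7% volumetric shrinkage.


Formula: V_shrink = V_casting * shrinkage_pct / 100
V_shrink = 7593 cm^3 * 5.7 / 100 = 432.8010 cm^3

Final answer: 432.8010 cm^3


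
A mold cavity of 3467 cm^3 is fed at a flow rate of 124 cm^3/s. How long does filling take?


Formula: t_fill = V_mold / Q_flow
t = 3467 cm^3 / 124 cm^3/s = 27.9597 s

27.9597 s


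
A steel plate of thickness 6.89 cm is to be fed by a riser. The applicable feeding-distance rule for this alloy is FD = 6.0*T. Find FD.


Formula: FD = 6.0 * T  (riser feeding-distance rule)
FD = 6.0 * 6.89 cm = 41.3400 cm


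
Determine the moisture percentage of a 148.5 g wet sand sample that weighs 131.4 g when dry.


Formula: MC = (W_wet - W_dry) / W_wet * 100
Water mass = 148.5 - 131.4 = 17.1 g
MC = 17.1 / 148.5 * 100 = 11.5152%

11.5152%


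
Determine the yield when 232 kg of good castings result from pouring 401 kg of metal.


Formula: Casting Yield = (W_good / W_total) * 100
Yield = (232 kg / 401 kg) * 100 = 57.8554%

57.8554%


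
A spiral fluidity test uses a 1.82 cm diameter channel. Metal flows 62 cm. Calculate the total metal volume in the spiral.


Formula: V = pi * (d/2)^2 * L  (cylinder volume)
Radius = 1.82/2 = 0.91 cm
V = pi * 0.91^2 * 62 = 161.2963 cm^3


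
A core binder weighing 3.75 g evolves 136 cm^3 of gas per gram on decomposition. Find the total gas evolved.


Formula: V_gas = W_binder * gas_evolution_rate
V = 3.75 g * 136 cm^3/g = 510.0000 cm^3

Final answer: 510.0000 cm^3


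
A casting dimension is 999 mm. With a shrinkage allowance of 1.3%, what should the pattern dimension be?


Formula: L_pattern = L_casting * (1 + shrinkage_rate/100)
Shrinkage factor = 1 + 1.3/100 = 1.013
L_pattern = 999 mm * 1.013 = 1011.9870 mm

Answer: 1011.9870 mm


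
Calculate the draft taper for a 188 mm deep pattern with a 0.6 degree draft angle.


Formula: taper = depth * tan(draft_angle)
tan(0.6 deg) = 0.0104724
taper = 188 mm * 0.0104724 = 1.9688 mm

1.9688 mm


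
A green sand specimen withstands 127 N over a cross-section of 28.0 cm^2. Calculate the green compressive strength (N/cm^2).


Formula: Compressive Strength = Force / Area
Strength = 127 N / 28.0 cm^2 = 4.5357 N/cm^2

Answer: 4.5357 N/cm^2


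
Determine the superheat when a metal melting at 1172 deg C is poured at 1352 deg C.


Formula: Superheat = T_pour - T_melt
Superheat = 1352 - 1172 = 180 deg C

Final answer: 180 deg C


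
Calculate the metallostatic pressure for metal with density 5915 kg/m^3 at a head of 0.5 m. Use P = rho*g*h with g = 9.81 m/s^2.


Formula: P = rho * g * h
rho * g = 5915 * 9.81 = 58026.15 N/m^3
P = 58026.15 * 0.5 = 29013.0750 Pa

Final answer: 29013.0750 Pa


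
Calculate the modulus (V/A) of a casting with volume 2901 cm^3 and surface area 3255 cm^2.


Formula: Casting Modulus M = V / A
M = 2901 cm^3 / 3255 cm^2 = 0.8912 cm

0.8912 cm


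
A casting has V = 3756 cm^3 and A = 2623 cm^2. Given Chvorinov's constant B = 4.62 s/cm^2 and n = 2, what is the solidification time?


Formula: t_s = B * (V/A)^n  (Chvorinov's rule, n=2)
Modulus M = V/A = 3756/2623 = 1.431948 cm
M^2 = 1.431948^2 = 2.050475 cm^2
t_s = 4.62 * 2.050475 = 9.4732 s

9.4732 s


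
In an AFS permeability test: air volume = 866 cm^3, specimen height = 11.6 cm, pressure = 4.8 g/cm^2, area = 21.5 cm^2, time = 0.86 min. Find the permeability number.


Formula: Permeability Number P = (V * H) / (p * A * t)
Numerator: V * H = 866 * 11.6 = 10045.6
Denominator: p * A * t = 4.8 * 21.5 * 0.86 = 88.752
P = 10045.6 / 88.752 = 113.1873

Answer: 113.1873


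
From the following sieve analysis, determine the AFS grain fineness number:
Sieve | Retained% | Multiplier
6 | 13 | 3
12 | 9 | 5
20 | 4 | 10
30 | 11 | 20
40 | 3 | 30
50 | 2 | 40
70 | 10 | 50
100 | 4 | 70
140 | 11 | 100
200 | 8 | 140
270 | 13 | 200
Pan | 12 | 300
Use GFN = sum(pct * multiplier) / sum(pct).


Formula: GFN = sum(pct * multiplier) / sum(pct)
sum(pct * multiplier) = 9714
sum(pct) = 100
GFN = 9714 / 100 = 97.14

97.14


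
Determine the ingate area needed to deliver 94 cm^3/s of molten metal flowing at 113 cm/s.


Formula: A_ingate = Q / v  (continuity equation)
A = 94 cm^3/s / 113 cm/s = 0.8319 cm^2

Final answer: 0.8319 cm^2


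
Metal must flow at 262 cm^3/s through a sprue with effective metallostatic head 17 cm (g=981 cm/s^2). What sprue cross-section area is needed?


Formula: v = sqrt(2*g*h), A = Q/v
Velocity: v = sqrt(2 * 981 * 17) = sqrt(33354) = 182.6308 cm/s
Sprue area: A = Q / v = 262 / 182.6308 = 1.4346 cm^2

1.4346 cm^2


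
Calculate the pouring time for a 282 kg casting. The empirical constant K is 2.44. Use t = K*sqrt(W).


Formula: t = K * sqrt(W)
sqrt(W) = sqrt(282) = 16.79286
t = 2.44 * 16.79286 = 40.9746 s

40.9746 s


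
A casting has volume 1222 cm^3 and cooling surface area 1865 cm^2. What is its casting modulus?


Formula: Casting Modulus M = V / A
M = 1222 cm^3 / 1865 cm^2 = 0.6552 cm

Final answer: 0.6552 cm


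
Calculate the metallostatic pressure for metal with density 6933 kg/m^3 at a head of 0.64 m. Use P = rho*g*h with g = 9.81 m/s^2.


Formula: P = rho * g * h
rho * g = 6933 * 9.81 = 68012.73 N/m^3
P = 68012.73 * 0.64 = 43528.1472 Pa

43528.1472 Pa


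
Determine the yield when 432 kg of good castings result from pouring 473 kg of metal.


Formula: Casting Yield = (W_good / W_total) * 100
Yield = (432 kg / 473 kg) * 100 = 91.3319%

Answer: 91.3319%


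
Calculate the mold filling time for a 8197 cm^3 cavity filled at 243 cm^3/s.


Formula: t_fill = V_mold / Q_flow
t = 8197 cm^3 / 243 cm^3/s = 33.7325 s


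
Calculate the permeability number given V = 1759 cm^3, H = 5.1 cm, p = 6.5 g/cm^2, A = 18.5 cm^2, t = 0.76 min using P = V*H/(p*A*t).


Formula: Permeability Number P = (V * H) / (p * A * t)
Numerator: V * H = 1759 * 5.1 = 8970.9
Denominator: p * A * t = 6.5 * 18.5 * 0.76 = 91.39
P = 8970.9 / 91.39 = 98.1606


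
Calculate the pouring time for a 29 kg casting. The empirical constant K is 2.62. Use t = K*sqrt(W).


Formula: t = K * sqrt(W)
sqrt(W) = sqrt(29) = 5.38516
t = 2.62 * 5.38516 = 14.1091 s

Final answer: 14.1091 s


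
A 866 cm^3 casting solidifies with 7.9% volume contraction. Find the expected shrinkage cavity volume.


Formula: V_shrink = V_casting * shrinkage_pct / 100
V_shrink = 866 cm^3 * 7.9 / 100 = 68.4140 cm^3

Final answer: 68.4140 cm^3


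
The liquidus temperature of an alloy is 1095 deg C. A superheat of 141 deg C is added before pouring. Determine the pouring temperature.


Formula: T_pour = T_melt + Superheat
T_pour = 1095 + 141 = 1236 deg C

1236 deg C


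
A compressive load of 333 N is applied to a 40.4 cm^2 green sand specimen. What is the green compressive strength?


Formula: Compressive Strength = Force / Area
Strength = 333 N / 40.4 cm^2 = 8.2426 N/cm^2

8.2426 N/cm^2


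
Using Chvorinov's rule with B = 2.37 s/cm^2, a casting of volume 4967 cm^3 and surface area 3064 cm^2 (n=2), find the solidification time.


Formula: t_s = B * (V/A)^n  (Chvorinov's rule, n=2)
Modulus M = V/A = 4967/3064 = 1.621084 cm
M^2 = 1.621084^2 = 2.627913 cm^2
t_s = 2.37 * 2.627913 = 6.2282 s


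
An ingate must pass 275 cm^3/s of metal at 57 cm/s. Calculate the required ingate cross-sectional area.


Formula: A_ingate = Q / v  (continuity equation)
A = 275 cm^3/s / 57 cm/s = 4.8246 cm^2

Final answer: 4.8246 cm^2


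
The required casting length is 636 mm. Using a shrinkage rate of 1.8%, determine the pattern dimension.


Formula: L_pattern = L_casting * (1 + shrinkage_rate/100)
Shrinkage factor = 1 + 1.8/100 = 1.018
L_pattern = 636 mm * 1.018 = 647.4480 mm

647.4480 mm


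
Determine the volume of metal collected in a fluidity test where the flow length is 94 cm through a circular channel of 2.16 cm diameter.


Formula: V = pi * (d/2)^2 * L  (cylinder volume)
Radius = 2.16/2 = 1.08 cm
V = pi * 1.08^2 * 94 = 344.4492 cm^3

Final answer: 344.4492 cm^3


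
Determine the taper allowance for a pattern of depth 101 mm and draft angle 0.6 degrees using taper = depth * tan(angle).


Formula: taper = depth * tan(draft_angle)
tan(0.6 deg) = 0.0104724
taper = 101 mm * 0.0104724 = 1.0577 mm

1.0577 mm


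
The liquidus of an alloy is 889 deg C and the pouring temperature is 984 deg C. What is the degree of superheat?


Formula: Superheat = T_pour - T_melt
Superheat = 984 - 889 = 95 deg C

Final answer: 95 deg C


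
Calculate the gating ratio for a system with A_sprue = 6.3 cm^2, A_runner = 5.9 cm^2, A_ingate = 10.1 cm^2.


Sprue:Runner:Ingate = 1 : 5.9/6.3 : 10.1/6.3 = 1:0.94:1.60

Final answer: 1:0.94:1.60


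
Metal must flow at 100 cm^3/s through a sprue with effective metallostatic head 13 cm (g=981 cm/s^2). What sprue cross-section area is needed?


Formula: v = sqrt(2*g*h), A = Q/v
Velocity: v = sqrt(2 * 981 * 13) = sqrt(25506) = 159.7060 cm/s
Sprue area: A = Q / v = 100 / 159.7060 = 0.6262 cm^2

Final answer: 0.6262 cm^2


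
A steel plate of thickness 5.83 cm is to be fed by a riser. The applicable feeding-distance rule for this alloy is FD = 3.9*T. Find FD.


Formula: FD = 3.9 * T  (riser feeding-distance rule)
FD = 3.9 * 5.83 cm = 22.7370 cm

22.7370 cm


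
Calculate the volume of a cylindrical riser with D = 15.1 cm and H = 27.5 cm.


Formula: V = pi * (D/2)^2 * H  (cylinder volume)
Radius = D/2 = 15.1/2 = 7.55 cm
V = pi * 7.55^2 * 27.5 = 4924.6625 cm^3


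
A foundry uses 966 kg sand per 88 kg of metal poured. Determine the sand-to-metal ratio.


Formula: Sand-to-Metal Ratio = W_sand / W_metal
Ratio = 966 kg / 88 kg = 10.9773

Answer: 10.9773


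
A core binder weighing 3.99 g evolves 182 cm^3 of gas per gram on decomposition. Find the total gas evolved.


Formula: V_gas = W_binder * gas_evolution_rate
V = 3.99 g * 182 cm^3/g = 726.1800 cm^3

Answer: 726.1800 cm^3


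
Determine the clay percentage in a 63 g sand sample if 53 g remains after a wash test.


Formula: Clay% = (W_total - W_washed) / W_total * 100
Clay mass = 63 - 53 = 10 g
Clay% = 10 / 63 * 100 = 15.8730%

15.8730%


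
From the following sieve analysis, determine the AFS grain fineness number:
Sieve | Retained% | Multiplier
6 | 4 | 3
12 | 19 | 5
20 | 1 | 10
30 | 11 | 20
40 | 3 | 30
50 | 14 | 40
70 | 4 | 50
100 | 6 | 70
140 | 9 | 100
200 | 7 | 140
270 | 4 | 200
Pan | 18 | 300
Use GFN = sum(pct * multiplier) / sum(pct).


Formula: GFN = sum(pct * multiplier) / sum(pct)
sum(pct * multiplier) = 9687
sum(pct) = 100
GFN = 9687 / 100 = 96.87

Answer: 96.87


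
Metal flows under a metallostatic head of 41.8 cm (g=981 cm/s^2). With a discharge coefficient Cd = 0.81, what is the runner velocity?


Formula: v = Cd * sqrt(2 * g * h)  (Torricelli with discharge coefficient)
2*g*h = 2 * 981 * 41.8 = 82011.6 cm^2/s^2
sqrt(82011.6) = 286.37668 cm/s
v = 0.81 * 286.37668 = 231.9651 cm/s

Final answer: 231.9651 cm/s


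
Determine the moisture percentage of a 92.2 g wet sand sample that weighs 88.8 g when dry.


Formula: MC = (W_wet - W_dry) / W_wet * 100
Water mass = 92.2 - 88.8 = 3.4 g
MC = 3.4 / 92.2 * 100 = 3.6876%


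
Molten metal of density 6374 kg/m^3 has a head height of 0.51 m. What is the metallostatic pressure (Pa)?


Formula: P = rho * g * h
rho * g = 6374 * 9.81 = 62528.94 N/m^3
P = 62528.94 * 0.51 = 31889.7594 Pa

Final answer: 31889.7594 Pa


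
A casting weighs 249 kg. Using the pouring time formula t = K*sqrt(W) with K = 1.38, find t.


Formula: t = K * sqrt(W)
sqrt(W) = sqrt(249) = 15.77973
t = 1.38 * 15.77973 = 21.7760 s


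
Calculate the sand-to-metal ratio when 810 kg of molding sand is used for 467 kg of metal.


Formula: Sand-to-Metal Ratio = W_sand / W_metal
Ratio = 810 kg / 467 kg = 1.7345


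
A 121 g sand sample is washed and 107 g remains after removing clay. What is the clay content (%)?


Formula: Clay% = (W_total - W_washed) / W_total * 100
Clay mass = 121 - 107 = 14 g
Clay% = 14 / 121 * 100 = 11.5702%

Answer: 11.5702%


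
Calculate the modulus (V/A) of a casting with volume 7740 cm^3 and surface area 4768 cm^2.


Formula: Casting Modulus M = V / A
M = 7740 cm^3 / 4768 cm^2 = 1.6233 cm

1.6233 cm


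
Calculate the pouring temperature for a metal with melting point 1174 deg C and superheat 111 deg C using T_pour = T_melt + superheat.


Formula: T_pour = T_melt + Superheat
T_pour = 1174 + 111 = 1285 deg C

Final answer: 1285 deg C


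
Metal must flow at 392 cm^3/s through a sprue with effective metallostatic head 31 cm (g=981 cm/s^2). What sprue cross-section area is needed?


Formula: v = sqrt(2*g*h), A = Q/v
Velocity: v = sqrt(2 * 981 * 31) = sqrt(60822) = 246.6212 cm/s
Sprue area: A = Q / v = 392 / 246.6212 = 1.5895 cm^2


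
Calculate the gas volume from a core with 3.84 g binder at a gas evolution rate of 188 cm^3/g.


Formula: V_gas = W_binder * gas_evolution_rate
V = 3.84 g * 188 cm^3/g = 721.9200 cm^3

721.9200 cm^3


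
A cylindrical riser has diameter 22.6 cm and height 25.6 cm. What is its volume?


Formula: V = pi * (D/2)^2 * H  (cylinder volume)
Radius = D/2 = 22.6/2 = 11.3 cm
V = pi * 11.3^2 * 25.6 = 10269.4391 cm^3

Final answer: 10269.4391 cm^3


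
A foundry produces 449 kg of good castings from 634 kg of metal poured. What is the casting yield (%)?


Formula: Casting Yield = (W_good / W_total) * 100
Yield = (449 kg / 634 kg) * 100 = 70.8202%

Final answer: 70.8202%


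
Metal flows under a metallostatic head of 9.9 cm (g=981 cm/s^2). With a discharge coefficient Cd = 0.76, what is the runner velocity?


Formula: v = Cd * sqrt(2 * g * h)  (Torricelli with discharge coefficient)
2*g*h = 2 * 981 * 9.9 = 19423.8 cm^2/s^2
sqrt(19423.8) = 139.36929 cm/s
v = 0.76 * 139.36929 = 105.9207 cm/s

Answer: 105.9207 cm/s


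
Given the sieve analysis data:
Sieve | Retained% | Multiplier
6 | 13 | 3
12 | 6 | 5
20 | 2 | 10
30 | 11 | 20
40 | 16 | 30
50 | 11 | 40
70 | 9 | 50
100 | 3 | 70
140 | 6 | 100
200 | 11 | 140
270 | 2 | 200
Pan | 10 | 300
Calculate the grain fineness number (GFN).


Formula: GFN = sum(pct * multiplier) / sum(pct)
sum(pct * multiplier) = 7429
sum(pct) = 100
GFN = 7429 / 100 = 74.29

Final answer: 74.29


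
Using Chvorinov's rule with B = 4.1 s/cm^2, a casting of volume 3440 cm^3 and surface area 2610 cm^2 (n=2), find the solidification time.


Formula: t_s = B * (V/A)^n  (Chvorinov's rule, n=2)
Modulus M = V/A = 3440/2610 = 1.318008 cm
M^2 = 1.318008^2 = 1.737145 cm^2
t_s = 4.1 * 1.737145 = 7.1223 s


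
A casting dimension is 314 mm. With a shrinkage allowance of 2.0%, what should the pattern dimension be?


Formula: L_pattern = L_casting * (1 + shrinkage_rate/100)
Shrinkage factor = 1 + 2.0/100 = 1.02
L_pattern = 314 mm * 1.02 = 320.2800 mm

Answer: 320.2800 mm


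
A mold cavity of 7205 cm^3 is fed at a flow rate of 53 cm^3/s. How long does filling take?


Formula: t_fill = V_mold / Q_flow
t = 7205 cm^3 / 53 cm^3/s = 135.9434 s


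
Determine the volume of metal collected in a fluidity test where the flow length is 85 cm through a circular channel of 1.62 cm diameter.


Formula: V = pi * (d/2)^2 * L  (cylinder volume)
Radius = 1.62/2 = 0.81 cm
V = pi * 0.81^2 * 85 = 175.2019 cm^3


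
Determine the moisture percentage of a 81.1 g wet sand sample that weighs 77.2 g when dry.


Formula: MC = (W_wet - W_dry) / W_wet * 100
Water mass = 81.1 - 77.2 = 3.9 g
MC = 3.9 / 81.1 * 100 = 4.8089%

Final answer: 4.8089%


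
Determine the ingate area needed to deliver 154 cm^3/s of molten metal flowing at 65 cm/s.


Formula: A_ingate = Q / v  (continuity equation)
A = 154 cm^3/s / 65 cm/s = 2.3692 cm^2

2.3692 cm^2


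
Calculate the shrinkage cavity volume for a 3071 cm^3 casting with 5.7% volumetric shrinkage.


Formula: V_shrink = V_casting * shrinkage_pct / 100
V_shrink = 3071 cm^3 * 5.7 / 100 = 175.0470 cm^3

175.0470 cm^3


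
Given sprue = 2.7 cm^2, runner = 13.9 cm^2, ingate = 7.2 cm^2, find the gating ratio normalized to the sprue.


Sprue:Runner:Ingate = 1 : 13.9/2.7 : 7.2/2.7 = 1:5.15:2.67

Answer: 1:5.15:2.67


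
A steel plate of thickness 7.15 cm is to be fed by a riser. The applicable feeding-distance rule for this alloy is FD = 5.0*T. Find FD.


Formula: FD = 5.0 * T  (riser feeding-distance rule)
FD = 5.0 * 7.15 cm = 35.7500 cm


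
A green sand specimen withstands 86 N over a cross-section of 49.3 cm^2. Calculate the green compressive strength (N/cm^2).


Formula: Compressive Strength = Force / Area
Strength = 86 N / 49.3 cm^2 = 1.7444 N/cm^2

Final answer: 1.7444 N/cm^2


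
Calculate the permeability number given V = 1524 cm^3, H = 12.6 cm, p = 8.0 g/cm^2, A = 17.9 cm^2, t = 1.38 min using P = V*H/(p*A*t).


Formula: Permeability Number P = (V * H) / (p * A * t)
Numerator: V * H = 1524 * 12.6 = 19202.4
Denominator: p * A * t = 8.0 * 17.9 * 1.38 = 197.616
P = 19202.4 / 197.616 = 97.1703

Answer: 97.1703


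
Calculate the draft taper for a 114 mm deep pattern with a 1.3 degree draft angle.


Formula: taper = depth * tan(draft_angle)
tan(1.3 deg) = 0.0226932
taper = 114 mm * 0.0226932 = 2.5870 mm

Answer: 2.5870 mm


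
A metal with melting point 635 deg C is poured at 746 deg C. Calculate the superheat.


Formula: Superheat = T_pour - T_melt
Superheat = 746 - 635 = 111 deg C


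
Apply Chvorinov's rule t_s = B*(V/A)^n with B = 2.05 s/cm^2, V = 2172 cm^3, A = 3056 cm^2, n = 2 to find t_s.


Formula: t_s = B * (V/A)^n  (Chvorinov's rule, n=2)
Modulus M = V/A = 2172/3056 = 0.710733 cm
M^2 = 0.710733^2 = 0.505141 cm^2
t_s = 2.05 * 0.505141 = 1.0355 s

Answer: 1.0355 s


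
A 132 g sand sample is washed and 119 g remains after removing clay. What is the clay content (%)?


Formula: Clay% = (W_total - W_washed) / W_total * 100
Clay mass = 132 - 119 = 13 g
Clay% = 13 / 132 * 100 = 9.8485%

Answer: 9.8485%


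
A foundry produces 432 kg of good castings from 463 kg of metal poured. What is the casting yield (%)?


Formula: Casting Yield = (W_good / W_total) * 100
Yield = (432 kg / 463 kg) * 100 = 93.3045%

Answer: 93.3045%


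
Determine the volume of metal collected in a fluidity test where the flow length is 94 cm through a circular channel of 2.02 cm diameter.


Formula: V = pi * (d/2)^2 * L  (cylinder volume)
Radius = 2.02/2 = 1.01 cm
V = pi * 1.01^2 * 94 = 301.2454 cm^3


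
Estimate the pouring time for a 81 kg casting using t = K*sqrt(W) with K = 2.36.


Formula: t = K * sqrt(W)
sqrt(W) = sqrt(81) = 9.00000
t = 2.36 * 9.00000 = 21.2400 s


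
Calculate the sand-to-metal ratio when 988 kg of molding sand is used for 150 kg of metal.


Formula: Sand-to-Metal Ratio = W_sand / W_metal
Ratio = 988 kg / 150 kg = 6.5867

Answer: 6.5867


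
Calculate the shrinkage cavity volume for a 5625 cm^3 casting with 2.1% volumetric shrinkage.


Formula: V_shrink = V_casting * shrinkage_pct / 100
V_shrink = 5625 cm^3 * 2.1 / 100 = 118.1250 cm^3

Final answer: 118.1250 cm^3


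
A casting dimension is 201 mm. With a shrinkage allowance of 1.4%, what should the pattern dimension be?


Formula: L_pattern = L_casting * (1 + shrinkage_rate/100)
Shrinkage factor = 1 + 1.4/100 = 1.014
L_pattern = 201 mm * 1.014 = 203.8140 mm


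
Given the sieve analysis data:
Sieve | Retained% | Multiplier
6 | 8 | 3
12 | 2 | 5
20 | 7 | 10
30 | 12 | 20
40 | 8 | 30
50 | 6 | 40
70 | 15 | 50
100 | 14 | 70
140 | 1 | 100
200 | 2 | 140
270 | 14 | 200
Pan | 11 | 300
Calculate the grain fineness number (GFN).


Formula: GFN = sum(pct * multiplier) / sum(pct)
sum(pct * multiplier) = 9034
sum(pct) = 100
GFN = 9034 / 100 = 90.34

Final answer: 90.34


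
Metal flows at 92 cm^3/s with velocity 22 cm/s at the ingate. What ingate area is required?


Formula: A_ingate = Q / v  (continuity equation)
A = 92 cm^3/s / 22 cm/s = 4.1818 cm^2

4.1818 cm^2


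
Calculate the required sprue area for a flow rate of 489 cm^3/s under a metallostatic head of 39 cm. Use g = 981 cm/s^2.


Formula: v = sqrt(2*g*h), A = Q/v
Velocity: v = sqrt(2 * 981 * 39) = sqrt(76518) = 276.6189 cm/s
Sprue area: A = Q / v = 489 / 276.6189 = 1.7678 cm^2


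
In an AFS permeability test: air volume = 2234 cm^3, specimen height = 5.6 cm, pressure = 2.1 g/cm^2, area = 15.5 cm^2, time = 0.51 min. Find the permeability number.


Formula: Permeability Number P = (V * H) / (p * A * t)
Numerator: V * H = 2234 * 5.6 = 12510.4
Denominator: p * A * t = 2.1 * 15.5 * 0.51 = 16.6005
P = 12510.4 / 16.6005 = 753.6159

Answer: 753.6159


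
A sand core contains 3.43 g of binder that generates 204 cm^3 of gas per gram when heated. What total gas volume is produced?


Formula: V_gas = W_binder * gas_evolution_rate
V = 3.43 g * 204 cm^3/g = 699.7200 cm^3

Final answer: 699.7200 cm^3


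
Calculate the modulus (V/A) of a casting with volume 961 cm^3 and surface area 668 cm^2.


Formula: Casting Modulus M = V / A
M = 961 cm^3 / 668 cm^2 = 1.4386 cm

Final answer: 1.4386 cm


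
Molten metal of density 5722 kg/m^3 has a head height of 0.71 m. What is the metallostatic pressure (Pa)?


Formula: P = rho * g * h
rho * g = 5722 * 9.81 = 56132.82 N/m^3
P = 56132.82 * 0.71 = 39854.3022 Pa

Answer: 39854.3022 Pa


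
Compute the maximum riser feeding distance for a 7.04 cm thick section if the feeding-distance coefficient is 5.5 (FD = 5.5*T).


Formula: FD = 5.5 * T  (riser feeding-distance rule)
FD = 5.5 * 7.04 cm = 38.7200 cm


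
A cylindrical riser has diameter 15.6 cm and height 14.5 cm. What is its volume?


Formula: V = pi * (D/2)^2 * H  (cylinder volume)
Radius = D/2 = 15.6/2 = 7.8 cm
V = pi * 7.8^2 * 14.5 = 2771.4502 cm^3

2771.4502 cm^3


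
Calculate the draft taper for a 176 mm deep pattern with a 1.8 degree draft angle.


Formula: taper = depth * tan(draft_angle)
tan(1.8 deg) = 0.0314263
taper = 176 mm * 0.0314263 = 5.5310 mm

Final answer: 5.5310 mm


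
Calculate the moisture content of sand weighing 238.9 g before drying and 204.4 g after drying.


Formula: MC = (W_wet - W_dry) / W_wet * 100
Water mass = 238.9 - 204.4 = 34.5 g
MC = 34.5 / 238.9 * 100 = 14.4412%


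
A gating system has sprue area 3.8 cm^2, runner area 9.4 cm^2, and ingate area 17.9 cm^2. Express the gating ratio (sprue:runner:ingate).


Sprue:Runner:Ingate = 1 : 9.4/3.8 : 17.9/3.8 = 1:2.47:4.71

Final answer: 1:2.47:4.71


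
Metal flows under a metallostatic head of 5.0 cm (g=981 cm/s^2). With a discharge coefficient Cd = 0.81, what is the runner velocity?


Formula: v = Cd * sqrt(2 * g * h)  (Torricelli with discharge coefficient)
2*g*h = 2 * 981 * 5.0 = 9810.0 cm^2/s^2
sqrt(9810.0) = 99.04544 cm/s
v = 0.81 * 99.04544 = 80.2268 cm/s


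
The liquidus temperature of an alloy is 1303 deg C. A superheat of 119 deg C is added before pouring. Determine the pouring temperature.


Formula: T_pour = T_melt + Superheat
T_pour = 1303 + 119 = 1422 deg C

Answer: 1422 deg C


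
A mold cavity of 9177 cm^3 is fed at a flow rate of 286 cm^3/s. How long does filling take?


Formula: t_fill = V_mold / Q_flow
t = 9177 cm^3 / 286 cm^3/s = 32.0874 s

Final answer: 32.0874 s


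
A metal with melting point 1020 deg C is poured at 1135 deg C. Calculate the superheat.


Formula: Superheat = T_pour - T_melt
Superheat = 1135 - 1020 = 115 deg C

Answer: 115 deg C


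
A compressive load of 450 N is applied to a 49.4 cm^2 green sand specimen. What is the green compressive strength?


Formula: Compressive Strength = Force / Area
Strength = 450 N / 49.4 cm^2 = 9.1093 N/cm^2

Final answer: 9.1093 N/cm^2


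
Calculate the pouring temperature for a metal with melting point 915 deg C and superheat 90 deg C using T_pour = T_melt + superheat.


Formula: T_pour = T_melt + Superheat
T_pour = 915 + 90 = 1005 deg C


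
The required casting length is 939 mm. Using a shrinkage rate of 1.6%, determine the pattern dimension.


Formula: L_pattern = L_casting * (1 + shrinkage_rate/100)
Shrinkage factor = 1 + 1.6/100 = 1.016
L_pattern = 939 mm * 1.016 = 954.0240 mm

Final answer: 954.0240 mm


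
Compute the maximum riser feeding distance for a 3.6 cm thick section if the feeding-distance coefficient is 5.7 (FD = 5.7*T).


Formula: FD = 5.7 * T  (riser feeding-distance rule)
FD = 5.7 * 3.6 cm = 20.5200 cm

Final answer: 20.5200 cm


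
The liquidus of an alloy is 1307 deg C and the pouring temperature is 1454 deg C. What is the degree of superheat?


Formula: Superheat = T_pour - T_melt
Superheat = 1454 - 1307 = 147 deg C


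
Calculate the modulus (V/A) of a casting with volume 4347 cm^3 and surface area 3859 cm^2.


Formula: Casting Modulus M = V / A
M = 4347 cm^3 / 3859 cm^2 = 1.1265 cm

Answer: 1.1265 cm


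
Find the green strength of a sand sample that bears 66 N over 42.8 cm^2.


Formula: Compressive Strength = Force / Area
Strength = 66 N / 42.8 cm^2 = 1.5421 N/cm^2

Answer: 1.5421 N/cm^2


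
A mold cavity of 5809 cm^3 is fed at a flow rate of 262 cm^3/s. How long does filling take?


Formula: t_fill = V_mold / Q_flow
t = 5809 cm^3 / 262 cm^3/s = 22.1718 s

Final answer: 22.1718 s


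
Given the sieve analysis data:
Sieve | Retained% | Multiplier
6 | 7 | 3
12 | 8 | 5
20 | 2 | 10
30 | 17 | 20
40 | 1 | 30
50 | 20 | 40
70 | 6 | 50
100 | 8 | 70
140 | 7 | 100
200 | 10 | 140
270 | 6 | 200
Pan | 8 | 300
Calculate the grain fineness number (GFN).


Formula: GFN = sum(pct * multiplier) / sum(pct)
sum(pct * multiplier) = 7811
sum(pct) = 100
GFN = 7811 / 100 = 78.11

Answer: 78.11


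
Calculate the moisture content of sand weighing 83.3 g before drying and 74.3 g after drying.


Formula: MC = (W_wet - W_dry) / W_wet * 100
Water mass = 83.3 - 74.3 = 9.0 g
MC = 9.0 / 83.3 * 100 = 10.8043%

Answer: 10.8043%


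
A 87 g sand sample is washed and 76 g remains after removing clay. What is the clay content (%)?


Formula: Clay% = (W_total - W_washed) / W_total * 100
Clay mass = 87 - 76 = 11 g
Clay% = 11 / 87 * 100 = 12.6437%

Final answer: 12.6437%


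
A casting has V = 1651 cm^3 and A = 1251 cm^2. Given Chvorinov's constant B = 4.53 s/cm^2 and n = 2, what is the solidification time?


Formula: t_s = B * (V/A)^n  (Chvorinov's rule, n=2)
Modulus M = V/A = 1651/1251 = 1.319744 cm
M^2 = 1.319744^2 = 1.741724 cm^2
t_s = 4.53 * 1.741724 = 7.8900 s

Answer: 7.8900 s


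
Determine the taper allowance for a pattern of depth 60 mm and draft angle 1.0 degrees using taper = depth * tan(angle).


Formula: taper = depth * tan(draft_angle)
tan(1.0 deg) = 0.0174551
taper = 60 mm * 0.0174551 = 1.0473 mm

Final answer: 1.0473 mm


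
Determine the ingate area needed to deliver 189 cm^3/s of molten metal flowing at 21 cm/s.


Formula: A_ingate = Q / v  (continuity equation)
A = 189 cm^3/s / 21 cm/s = 9.0000 cm^2


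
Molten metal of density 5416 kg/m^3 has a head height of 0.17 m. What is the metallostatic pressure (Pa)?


Formula: P = rho * g * h
rho * g = 5416 * 9.81 = 53130.96 N/m^3
P = 53130.96 * 0.17 = 9032.2632 Pa

Answer: 9032.2632 Pa


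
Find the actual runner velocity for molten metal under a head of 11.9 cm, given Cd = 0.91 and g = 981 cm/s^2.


Formula: v = Cd * sqrt(2 * g * h)  (Torricelli with discharge coefficient)
2*g*h = 2 * 981 * 11.9 = 23347.8 cm^2/s^2
sqrt(23347.8) = 152.79987 cm/s
v = 0.91 * 152.79987 = 139.0479 cm/s


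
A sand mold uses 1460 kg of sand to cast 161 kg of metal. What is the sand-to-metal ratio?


Formula: Sand-to-Metal Ratio = W_sand / W_metal
Ratio = 1460 kg / 161 kg = 9.0683

9.0683


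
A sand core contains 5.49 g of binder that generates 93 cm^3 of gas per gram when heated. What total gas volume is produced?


Formula: V_gas = W_binder * gas_evolution_rate
V = 5.49 g * 93 cm^3/g = 510.5700 cm^3

510.5700 cm^3


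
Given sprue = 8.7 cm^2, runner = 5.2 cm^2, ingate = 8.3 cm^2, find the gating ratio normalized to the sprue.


Sprue:Runner:Ingate = 1 : 5.2/8.7 : 8.3/8.7 = 1:0.60:0.95

Final answer: 1:0.60:0.95


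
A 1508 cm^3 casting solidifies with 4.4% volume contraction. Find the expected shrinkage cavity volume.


Formula: V_shrink = V_casting * shrinkage_pct / 100
V_shrink = 1508 cm^3 * 4.4 / 100 = 66.3520 cm^3

Final answer: 66.3520 cm^3


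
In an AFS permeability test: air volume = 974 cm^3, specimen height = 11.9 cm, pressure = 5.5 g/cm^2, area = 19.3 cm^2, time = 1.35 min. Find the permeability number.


Formula: Permeability Number P = (V * H) / (p * A * t)
Numerator: V * H = 974 * 11.9 = 11590.6
Denominator: p * A * t = 5.5 * 19.3 * 1.35 = 143.3025
P = 11590.6 / 143.3025 = 80.8821

80.8821


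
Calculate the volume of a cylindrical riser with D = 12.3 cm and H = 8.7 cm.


Formula: V = pi * (D/2)^2 * H  (cylinder volume)
Radius = D/2 = 12.3/2 = 6.15 cm
V = pi * 6.15^2 * 8.7 = 1033.7591 cm^3


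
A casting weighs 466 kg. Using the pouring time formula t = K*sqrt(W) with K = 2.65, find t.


Formula: t = K * sqrt(W)
sqrt(W) = sqrt(466) = 21.58703
t = 2.65 * 21.58703 = 57.2056 s

57.2056 s


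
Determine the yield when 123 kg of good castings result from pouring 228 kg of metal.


Formula: Casting Yield = (W_good / W_total) * 100
Yield = (123 kg / 228 kg) * 100 = 53.9474%

53.9474%


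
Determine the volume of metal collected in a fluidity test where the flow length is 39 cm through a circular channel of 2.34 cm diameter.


Formula: V = pi * (d/2)^2 * L  (cylinder volume)
Radius = 2.34/2 = 1.17 cm
V = pi * 1.17^2 * 39 = 167.7205 cm^3

Final answer: 167.7205 cm^3


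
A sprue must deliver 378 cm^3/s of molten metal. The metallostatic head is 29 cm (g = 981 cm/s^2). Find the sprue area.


Formula: v = sqrt(2*g*h), A = Q/v
Velocity: v = sqrt(2 * 981 * 29) = sqrt(56898) = 238.5330 cm/s
Sprue area: A = Q / v = 378 / 238.5330 = 1.5847 cm^2

Final answer: 1.5847 cm^2


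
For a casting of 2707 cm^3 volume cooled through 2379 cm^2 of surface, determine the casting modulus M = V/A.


Formula: Casting Modulus M = V / A
M = 2707 cm^3 / 2379 cm^2 = 1.1379 cm


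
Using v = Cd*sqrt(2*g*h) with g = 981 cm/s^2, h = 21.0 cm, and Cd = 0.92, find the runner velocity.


Formula: v = Cd * sqrt(2 * g * h)  (Torricelli with discharge coefficient)
2*g*h = 2 * 981 * 21.0 = 41202.0 cm^2/s^2
sqrt(41202.0) = 202.98276 cm/s
v = 0.92 * 202.98276 = 186.7441 cm/s

186.7441 cm/s


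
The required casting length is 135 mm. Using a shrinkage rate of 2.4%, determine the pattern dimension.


Formula: L_pattern = L_casting * (1 + shrinkage_rate/100)
Shrinkage factor = 1 + 2.4/100 = 1.024
L_pattern = 135 mm * 1.024 = 138.2400 mm

Answer: 138.2400 mm


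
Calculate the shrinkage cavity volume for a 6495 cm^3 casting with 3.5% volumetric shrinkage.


Formula: V_shrink = V_casting * shrinkage_pct / 100
V_shrink = 6495 cm^3 * 3.5 / 100 = 227.3250 cm^3

227.3250 cm^3
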